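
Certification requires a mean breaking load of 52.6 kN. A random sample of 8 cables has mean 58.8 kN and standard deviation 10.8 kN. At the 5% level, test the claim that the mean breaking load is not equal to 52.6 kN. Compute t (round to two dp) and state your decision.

t = 1.62; fail to reject H0

H0: μ = 52.6; H1: μ ≠ 52.6 (one-sample t-test, two-sided).
t = (x̄ − μ₀)/(s/√n) = (58.8 − 52.6)/(10.8/√8) = 1.62
df = n − 1 = 7
Two-sided p-value ≈ 0.148
Since p ≈ 0.148 > α = 0.05, fail to reject H0; the evidence is not statistically significant.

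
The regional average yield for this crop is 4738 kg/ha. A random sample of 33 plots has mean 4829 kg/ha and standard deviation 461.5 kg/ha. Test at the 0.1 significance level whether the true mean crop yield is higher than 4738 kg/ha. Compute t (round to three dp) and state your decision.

t = 1.133; fail to reject H0

H0: μ = 4738; H1: μ > 4738 (one-sample t-test, right-tailed).
t = (x̄ − μ₀)/(s/√n) = (4829 − 4738)/(461.5/√33) = 1.133
df = n − 1 = 32
p-value = P(T ≥ 1.133) ≈ 0.1329
Since p ≈ 0.1329 > α = 0.1, fail to reject H0; the evidence is not statistically significant.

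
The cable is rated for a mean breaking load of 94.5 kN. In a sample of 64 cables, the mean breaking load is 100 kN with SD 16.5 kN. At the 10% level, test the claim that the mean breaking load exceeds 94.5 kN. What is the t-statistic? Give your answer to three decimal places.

2.667

H0: μ = 94.5; H1: μ > 94.5 (one-sample t-test, right-tailed).
t = (x̄ − μ₀)/(s/√n) = (100 − 94.5)/(16.5/√64) = 2.667
df = n − 1 = 63
p-value = P(T ≥ 2.667) ≈ 0.005
Since p ≈ 0.005 < α = 0.1, reject H0; the evidence is statistically significant.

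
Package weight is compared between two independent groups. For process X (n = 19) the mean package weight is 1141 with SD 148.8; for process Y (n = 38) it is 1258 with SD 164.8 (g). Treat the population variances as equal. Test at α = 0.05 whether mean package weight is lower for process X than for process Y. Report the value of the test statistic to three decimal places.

-2.607

Let group 1 = process X, group 2 = process Y. H0: μ_1 = μ_2; H1: μ_1 < μ_2 (two-sample pooled-variance t-test, left-tailed).
s_p² = [(19−1)·148.8² + (38−1)·164.8²]/(19+38−2) = 25516.9
t = (1141 − 1258)/√[25516.9·(1/19 + 1/38)] = -2.607
df = n₁ + n₂ − 2 = 55
p-value = P(T ≤ -2.607) ≈ 0.006
Since p ≈ 0.006 < α = 0.05, reject H0; the data support H1.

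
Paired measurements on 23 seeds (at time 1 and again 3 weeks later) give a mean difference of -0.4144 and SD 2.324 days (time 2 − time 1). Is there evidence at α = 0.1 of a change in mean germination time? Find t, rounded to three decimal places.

H0: μ_d = 0; H1: μ_d ≠ 0 (paired t-test on the differences, two-sided).
t = d̄/(s_d/√n) = -0.4144/(2.324/√23) = -0.855
df = n − 1 = 22
Two-sided p-value ≈ 0.4017
Since p ≈ 0.4017 > α = 0.1, fail to reject H0; the data do not provide sufficient evidence against H0.

-0.855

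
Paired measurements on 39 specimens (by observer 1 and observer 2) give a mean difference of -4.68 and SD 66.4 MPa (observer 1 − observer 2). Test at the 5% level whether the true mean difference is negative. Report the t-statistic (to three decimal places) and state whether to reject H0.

H0: μ_d = 0; H1: μ_d < 0 (paired t-test on the differences, left-tailed).
t = d̄/(s_d/√n) = -4.68/(66.4/√39) = -0.440
df = n − 1 = 38
p-value = P(T ≤ -0.440) ≈ 0.331
Since p ≈ 0.331 > α = 0.05, fail to reject H0; the evidence is not statistically significant.

t = -0.440; fail to reject H0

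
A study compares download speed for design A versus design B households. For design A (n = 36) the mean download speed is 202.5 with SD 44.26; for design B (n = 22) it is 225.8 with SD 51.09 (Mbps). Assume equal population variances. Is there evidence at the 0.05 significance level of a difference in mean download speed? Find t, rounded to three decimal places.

Let group 1 = design A, group 2 = design B. H0: μ_1 = μ_2; H1: μ_1 ≠ μ_2 (two-sample pooled-variance t-test, two-sided).
s_p² = [(36−1)·44.26² + (22−1)·51.09²]/(36+22−2) = 2203.16
t = (202.5 − 225.8)/√[2203.16·(1/36 + 1/22)] = -1.834
df = n₁ + n₂ − 2 = 56
Two-sided p-value ≈ 0.0719
Since p ≈ 0.0719 > α = 0.05, fail to reject H0; the data do not provide sufficient evidence against H0.

-1.834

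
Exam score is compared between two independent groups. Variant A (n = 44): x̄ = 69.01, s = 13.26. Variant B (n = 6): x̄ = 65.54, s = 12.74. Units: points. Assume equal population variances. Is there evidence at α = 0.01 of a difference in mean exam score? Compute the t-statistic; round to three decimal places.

0.604

Let group 1 = variant A, group 2 = variant B. H0: μ_1 = μ_2; H1: μ_1 ≠ μ_2 (two-sample pooled-variance t-test, two-sided).
s_p² = [(44−1)·13.26² + (6−1)·12.74²]/(44+6−2) = 174.419
t = (69.01 − 65.54)/√[174.419·(1/44 + 1/6)] = 0.604
df = n₁ + n₂ − 2 = 48
Two-sided p-value ≈ 0.549
Since p ≈ 0.549 > α = 0.01, fail to reject H0; the data do not provide sufficient evidence against H0.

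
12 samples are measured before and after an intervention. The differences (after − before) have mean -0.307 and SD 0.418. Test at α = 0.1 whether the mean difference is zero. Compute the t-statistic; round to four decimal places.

-2.5442

H0: μ_d = 0; H1: μ_d ≠ 0 (paired t-test on the differences, two-sided).
t = d̄/(s_d/√n) = -0.307/(0.418/√12) = -2.5442
df = n − 1 = 11
Two-sided p-value ≈ 0.0273
Since p ≈ 0.0273 < α = 0.1, reject H0; the evidence is statistically significant.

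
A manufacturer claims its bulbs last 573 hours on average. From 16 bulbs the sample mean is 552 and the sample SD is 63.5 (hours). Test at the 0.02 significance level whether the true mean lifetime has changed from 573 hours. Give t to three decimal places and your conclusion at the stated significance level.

t = -1.323; fail to reject H0

H0: μ = 573; H1: μ ≠ 573 (one-sample t-test, two-sided).
t = (x̄ − μ₀)/(s/√n) = (552 − 573)/(63.5/√16) = -1.323
df = n − 1 = 15
Two-sided p-value ≈ 0.206
Since p ≈ 0.206 > α = 0.02, fail to reject H0; the evidence is not statistically significant.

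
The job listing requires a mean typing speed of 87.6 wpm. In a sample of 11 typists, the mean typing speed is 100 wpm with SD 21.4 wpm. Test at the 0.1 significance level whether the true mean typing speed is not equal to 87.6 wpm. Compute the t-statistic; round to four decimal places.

1.9218

H0: μ = 87.6; H1: μ ≠ 87.6 (one-sample t-test, two-sided).
t = (x̄ − μ₀)/(s/√n) = (100 − 87.6)/(21.4/√11) = 1.9218
df = n − 1 = 10
Two-sided p-value ≈ 0.0836
Since p ≈ 0.0836 < α = 0.1, reject H0; the evidence is statistically significant.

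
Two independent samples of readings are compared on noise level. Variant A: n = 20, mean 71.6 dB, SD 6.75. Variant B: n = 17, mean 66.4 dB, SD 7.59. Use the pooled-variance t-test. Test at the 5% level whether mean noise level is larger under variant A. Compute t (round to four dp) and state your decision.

Let group 1 = variant A, group 2 = variant B. H0: μ_1 = μ_2; H1: μ_1 > μ_2 (two-sample pooled-variance t-test, right-tailed).
s_p² = [(20−1)·6.75² + (17−1)·7.59²]/(20+17−2) = 51.0691
t = (71.6 − 66.4)/√[51.0691·(1/20 + 1/17)] = 2.2058
df = n₁ + n₂ − 2 = 35
p-value = P(T ≥ 2.2058) ≈ 0.017
Since p ≈ 0.017 < α = 0.05, reject H0; the evidence is statistically significant.

t = 2.2058; reject H0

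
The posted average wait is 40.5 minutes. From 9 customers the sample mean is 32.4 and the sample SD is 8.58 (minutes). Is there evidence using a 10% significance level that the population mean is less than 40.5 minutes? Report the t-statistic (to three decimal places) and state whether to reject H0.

H0: μ = 40.5; H1: μ < 40.5 (one-sample t-test, left-tailed).
t = (x̄ − μ₀)/(s/√n) = (32.4 − 40.5)/(8.58/√9) = -2.832
df = n − 1 = 8
p-value = P(T ≤ -2.832) ≈ 0.0110
Since p ≈ 0.0110 < α = 0.1, reject H0; the evidence is statistically significant.

t = -2.832; reject H0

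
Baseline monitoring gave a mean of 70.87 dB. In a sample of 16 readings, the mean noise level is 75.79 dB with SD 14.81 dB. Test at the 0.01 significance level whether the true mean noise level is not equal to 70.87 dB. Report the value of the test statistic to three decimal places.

1.329

H0: μ = 70.87; H1: μ ≠ 70.87 (one-sample t-test, two-sided).
t = (x̄ − μ₀)/(s/√n) = (75.79 − 70.87)/(14.81/√16) = 1.329
df = n − 1 = 15
Two-sided p-value ≈ 0.204
Since p ≈ 0.204 > α = 0.01, fail to reject H0; the evidence is not statistically significant.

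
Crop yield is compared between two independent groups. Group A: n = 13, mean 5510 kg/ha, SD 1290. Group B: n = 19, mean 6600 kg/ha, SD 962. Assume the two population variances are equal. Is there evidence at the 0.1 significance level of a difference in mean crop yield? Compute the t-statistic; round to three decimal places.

Let group 1 = group A, group 2 = group B. H0: μ_1 = μ_2; H1: μ_1 ≠ μ_2 (two-sample pooled-variance t-test, two-sided).
s_p² = [(13−1)·1290² + (19−1)·962²]/(13+19−2) = 1220910
t = (5510 − 6600)/√[1220910·(1/13 + 1/19)] = -2.741
df = n₁ + n₂ − 2 = 30
Two-sided p-value ≈ 0.010
Since p ≈ 0.010 < α = 0.1, reject H0; the data support H1.

-2.741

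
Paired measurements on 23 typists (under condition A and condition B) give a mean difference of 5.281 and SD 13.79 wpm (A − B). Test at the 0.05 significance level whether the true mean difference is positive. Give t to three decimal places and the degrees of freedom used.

H0: μ_d = 0; H1: μ_d > 0 (paired t-test on the differences, right-tailed).
t = d̄/(s_d/√n) = 5.281/(13.79/√23) = 1.837
df = n − 1 = 22
p-value = P(T ≥ 1.837) ≈ 0.0399
Since p ≈ 0.0399 < α = 0.05, reject H0; the evidence is statistically significant.

t = 1.837, df = 22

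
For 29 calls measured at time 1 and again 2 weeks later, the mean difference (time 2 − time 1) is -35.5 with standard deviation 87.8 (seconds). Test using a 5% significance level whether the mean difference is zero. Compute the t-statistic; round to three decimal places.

H0: μ_d = 0; H1: μ_d ≠ 0 (paired t-test on the differences, two-sided).
t = d̄/(s_d/√n) = -35.5/(87.8/√29) = -2.177
df = n − 1 = 28
Two-sided p-value ≈ 0.038
Since p ≈ 0.038 < α = 0.05, reject H0; the evidence is statistically significant.

-2.177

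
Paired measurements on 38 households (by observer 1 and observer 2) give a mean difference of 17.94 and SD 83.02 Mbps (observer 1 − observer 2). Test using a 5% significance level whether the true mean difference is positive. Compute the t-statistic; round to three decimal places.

1.332

H0: μ_d = 0; H1: μ_d > 0 (paired t-test on the differences, right-tailed).
t = d̄/(s_d/√n) = 17.94/(83.02/√38) = 1.332
df = n − 1 = 37
p-value = P(T ≥ 1.332) ≈ 0.095
Since p ≈ 0.095 > α = 0.05, fail to reject H0; the evidence is not statistically significant.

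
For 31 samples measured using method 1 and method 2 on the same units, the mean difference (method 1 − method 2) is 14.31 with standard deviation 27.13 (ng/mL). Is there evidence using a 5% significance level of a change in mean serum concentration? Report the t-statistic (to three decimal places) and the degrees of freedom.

t = 2.937, df = 30

H0: μ_d = 0; H1: μ_d ≠ 0 (paired t-test on the differences, two-sided).
t = d̄/(s_d/√n) = 14.31/(27.13/√31) = 2.937
df = n − 1 = 30
Two-sided p-value ≈ 0.006
Since p ≈ 0.006 < α = 0.05, reject H0; the data support H1.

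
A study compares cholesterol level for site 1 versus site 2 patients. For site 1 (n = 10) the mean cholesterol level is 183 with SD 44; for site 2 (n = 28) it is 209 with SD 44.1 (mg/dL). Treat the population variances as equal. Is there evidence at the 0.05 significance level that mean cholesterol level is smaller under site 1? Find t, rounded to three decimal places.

Let group 1 = site 1, group 2 = site 2. H0: μ_1 = μ_2; H1: μ_1 < μ_2 (two-sample pooled-variance t-test, left-tailed).
s_p² = [(10−1)·44² + (28−1)·44.1²]/(10+28−2) = 1942.61
t = (183 − 209)/√[1942.61·(1/10 + 1/28)] = -1.601
df = n₁ + n₂ − 2 = 36
p-value = P(T ≤ -1.601) ≈ 0.0590
Since p ≈ 0.0590 > α = 0.05, fail to reject H0; the data do not provide sufficient evidence against H0.

-1.601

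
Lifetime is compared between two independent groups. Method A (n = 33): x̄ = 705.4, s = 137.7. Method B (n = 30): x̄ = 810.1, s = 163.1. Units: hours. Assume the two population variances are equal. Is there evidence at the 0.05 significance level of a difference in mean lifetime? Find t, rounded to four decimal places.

Let group 1 = method A, group 2 = method B. H0: μ_1 = μ_2; H1: μ_1 ≠ μ_2 (two-sample pooled-variance t-test, two-sided).
s_p² = [(33−1)·137.7² + (30−1)·163.1²]/(33+30−2) = 22593.6
t = (705.4 − 810.1)/√[22593.6·(1/33 + 1/30)] = -2.7612
df = n₁ + n₂ − 2 = 61
Two-sided p-value ≈ 0.0076
Since p ≈ 0.0076 < α = 0.05, reject H0; the data support H1.

-2.7612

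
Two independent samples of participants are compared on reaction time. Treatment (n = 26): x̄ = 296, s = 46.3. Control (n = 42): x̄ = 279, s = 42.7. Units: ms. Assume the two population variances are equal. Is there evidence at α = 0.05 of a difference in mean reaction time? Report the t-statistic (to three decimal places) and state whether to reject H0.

Let group 1 = treatment, group 2 = control. H0: μ_1 = μ_2; H1: μ_1 ≠ μ_2 (two-sample pooled-variance t-test, two-sided).
s_p² = [(26−1)·46.3² + (42−1)·42.7²]/(26+42−2) = 1944.65
t = (296 − 279)/√[1944.65·(1/26 + 1/42)] = 1.545
df = n₁ + n₂ − 2 = 66
Two-sided p-value ≈ 0.1272
Since p ≈ 0.1272 > α = 0.05, fail to reject H0; the data do not provide sufficient evidence against H0.

t = 1.545; fail to reject H0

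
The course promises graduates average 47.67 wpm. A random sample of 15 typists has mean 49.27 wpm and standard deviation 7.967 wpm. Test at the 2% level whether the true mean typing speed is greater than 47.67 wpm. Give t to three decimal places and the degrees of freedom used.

H0: μ = 47.67; H1: μ > 47.67 (one-sample t-test, right-tailed).
t = (x̄ − μ₀)/(s/√n) = (49.27 − 47.67)/(7.967/√15) = 0.778
df = n − 1 = 14
p-value = P(T ≥ 0.778) ≈ 0.225
Since p ≈ 0.225 > α = 0.02, fail to reject H0; the evidence is not statistically significant.

t = 0.778, df = 14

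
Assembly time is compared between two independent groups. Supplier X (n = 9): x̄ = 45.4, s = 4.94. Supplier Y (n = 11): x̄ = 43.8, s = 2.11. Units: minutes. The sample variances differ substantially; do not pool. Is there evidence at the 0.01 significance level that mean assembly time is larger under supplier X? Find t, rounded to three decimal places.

0.906

Let group 1 = supplier X, group 2 = supplier Y. H0: μ_1 = μ_2; H1: μ_1 > μ_2 (Welch's two-sample t-test, right-tailed).
t = (x̄_1 − x̄_2)/√(s_1²/n_1 + s_2²/n_2) = (45.4 − 43.8)/√(4.94²/9 + 2.11²/11) = 0.906
Welch–Satterthwaite df ≈ 10.38
p-value = P(T ≥ 0.906) ≈ 0.1926
Since p ≈ 0.1926 > α = 0.01, fail to reject H0; the evidence is not statistically significant.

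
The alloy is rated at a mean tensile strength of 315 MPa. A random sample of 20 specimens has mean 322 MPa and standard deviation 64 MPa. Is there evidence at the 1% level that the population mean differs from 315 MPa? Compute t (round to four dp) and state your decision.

t = 0.4891; fail to reject H0

H0: μ = 315; H1: μ ≠ 315 (one-sample t-test, two-sided).
t = (x̄ − μ₀)/(s/√n) = (322 − 315)/(64/√20) = 0.4891
df = n − 1 = 19
Two-sided p-value ≈ 0.630
Since p ≈ 0.630 > α = 0.01, fail to reject H0; the data do not provide sufficient evidence against H0.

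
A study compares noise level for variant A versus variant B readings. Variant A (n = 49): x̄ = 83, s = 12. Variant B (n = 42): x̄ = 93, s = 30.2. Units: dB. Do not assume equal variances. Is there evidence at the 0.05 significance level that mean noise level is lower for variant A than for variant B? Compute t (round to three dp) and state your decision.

Let group 1 = variant A, group 2 = variant B. H0: μ_1 = μ_2; H1: μ_1 < μ_2 (Welch's two-sample t-test, left-tailed).
t = (x̄_1 − x̄_2)/√(s_1²/n_1 + s_2²/n_2) = (83 − 93)/√(12²/49 + 30.2²/42) = -2.014
Welch–Satterthwaite df ≈ 52.03
p-value = P(T ≤ -2.014) ≈ 0.025
Since p ≈ 0.025 < α = 0.05, reject H0; the evidence is statistically significant.

t = -2.014; reject H0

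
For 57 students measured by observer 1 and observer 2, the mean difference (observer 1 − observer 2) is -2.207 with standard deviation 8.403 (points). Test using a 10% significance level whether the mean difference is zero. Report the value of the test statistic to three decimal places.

H0: μ_d = 0; H1: μ_d ≠ 0 (paired t-test on the differences, two-sided).
t = d̄/(s_d/√n) = -2.207/(8.403/√57) = -1.983
df = n − 1 = 56
Two-sided p-value ≈ 0.052
Since p ≈ 0.052 < α = 0.1, reject H0; the evidence is statistically significant.

-1.983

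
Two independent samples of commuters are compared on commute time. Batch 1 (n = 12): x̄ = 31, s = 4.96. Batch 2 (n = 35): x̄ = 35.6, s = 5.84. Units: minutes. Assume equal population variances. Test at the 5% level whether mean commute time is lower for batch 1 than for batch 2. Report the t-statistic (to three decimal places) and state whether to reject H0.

Let group 1 = batch 1, group 2 = batch 2. H0: μ_1 = μ_2; H1: μ_1 < μ_2 (two-sample pooled-variance t-test, left-tailed).
s_p² = [(12−1)·4.96² + (35−1)·5.84²]/(12+35−2) = 31.7824
t = (31 − 35.6)/√[31.7824·(1/12 + 1/35)] = -2.439
df = n₁ + n₂ − 2 = 45
p-value = P(T ≤ -2.439) ≈ 0.009
Since p ≈ 0.009 < α = 0.05, reject H0; the data support H1.

t = -2.439; reject H0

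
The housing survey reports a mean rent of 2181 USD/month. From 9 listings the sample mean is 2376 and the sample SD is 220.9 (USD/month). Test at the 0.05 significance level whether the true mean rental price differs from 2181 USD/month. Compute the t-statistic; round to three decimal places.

H0: μ = 2181; H1: μ ≠ 2181 (one-sample t-test, two-sided).
t = (x̄ − μ₀)/(s/√n) = (2376 − 2181)/(220.9/√9) = 2.648
df = n − 1 = 8
Two-sided p-value ≈ 0.0293
Since p ≈ 0.0293 < α = 0.05, reject H0; the data support H1.

2.648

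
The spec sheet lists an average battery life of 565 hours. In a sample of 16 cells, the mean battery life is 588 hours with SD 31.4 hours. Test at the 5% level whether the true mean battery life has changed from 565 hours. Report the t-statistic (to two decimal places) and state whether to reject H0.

H0: μ = 565; H1: μ ≠ 565 (one-sample t-test, two-sided).
t = (x̄ − μ₀)/(s/√n) = (588 − 565)/(31.4/√16) = 2.93
df = n − 1 = 15
Two-sided p-value ≈ 0.010
Since p ≈ 0.010 < α = 0.05, reject H0; the data support H1.

t = 2.93; reject H0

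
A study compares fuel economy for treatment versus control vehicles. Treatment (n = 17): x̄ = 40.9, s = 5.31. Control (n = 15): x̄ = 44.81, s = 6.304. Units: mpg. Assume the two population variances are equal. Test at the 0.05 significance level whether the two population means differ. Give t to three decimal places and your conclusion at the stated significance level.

t = -1.905; fail to reject H0

Let group 1 = treatment, group 2 = control. H0: μ_1 = μ_2; H1: μ_1 ≠ μ_2 (two-sample pooled-variance t-test, two-sided).
s_p² = [(17−1)·5.31² + (15−1)·6.304²]/(17+15−2) = 33.5834
t = (40.9 − 44.81)/√[33.5834·(1/17 + 1/15)] = -1.905
df = n₁ + n₂ − 2 = 30
Two-sided p-value ≈ 0.066
Since p ≈ 0.066 > α = 0.05, fail to reject H0; the data do not provide sufficient evidence against H0.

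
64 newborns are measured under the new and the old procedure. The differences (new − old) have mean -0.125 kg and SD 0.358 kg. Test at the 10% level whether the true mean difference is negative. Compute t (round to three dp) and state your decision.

H0: μ_d = 0; H1: μ_d < 0 (paired t-test on the differences, left-tailed).
t = d̄/(s_d/√n) = -0.125/(0.358/√64) = -2.793
df = n − 1 = 63
p-value = P(T ≤ -2.793) ≈ 0.003
Since p ≈ 0.003 < α = 0.1, reject H0; the data support H1.

t = -2.793; reject H0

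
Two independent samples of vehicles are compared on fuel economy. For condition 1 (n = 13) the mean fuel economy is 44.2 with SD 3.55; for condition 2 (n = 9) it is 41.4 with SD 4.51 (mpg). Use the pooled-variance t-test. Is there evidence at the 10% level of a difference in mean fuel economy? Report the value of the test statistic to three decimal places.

1.630

Let group 1 = condition 1, group 2 = condition 2. H0: μ_1 = μ_2; H1: μ_1 ≠ μ_2 (two-sample pooled-variance t-test, two-sided).
s_p² = [(13−1)·3.55² + (9−1)·4.51²]/(13+9−2) = 15.6975
t = (44.2 − 41.4)/√[15.6975·(1/13 + 1/9)] = 1.630
df = n₁ + n₂ − 2 = 20
Two-sided p-value ≈ 0.1188
Since p ≈ 0.1188 > α = 0.1, fail to reject H0; the data do not provide sufficient evidence against H0.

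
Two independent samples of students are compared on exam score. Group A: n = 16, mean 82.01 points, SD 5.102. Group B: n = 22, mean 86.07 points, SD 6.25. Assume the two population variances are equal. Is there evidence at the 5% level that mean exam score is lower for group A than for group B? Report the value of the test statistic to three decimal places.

-2.131

Let group 1 = group A, group 2 = group B. H0: μ_1 = μ_2; H1: μ_1 < μ_2 (two-sample pooled-variance t-test, left-tailed).
s_p² = [(16−1)·5.102² + (22−1)·6.25²]/(16+22−2) = 33.6325
t = (82.01 − 86.07)/√[33.6325·(1/16 + 1/22)] = -2.131
df = n₁ + n₂ − 2 = 36
p-value = P(T ≤ -2.131) ≈ 0.020
Since p ≈ 0.020 < α = 0.05, reject H0; the evidence is statistically significant.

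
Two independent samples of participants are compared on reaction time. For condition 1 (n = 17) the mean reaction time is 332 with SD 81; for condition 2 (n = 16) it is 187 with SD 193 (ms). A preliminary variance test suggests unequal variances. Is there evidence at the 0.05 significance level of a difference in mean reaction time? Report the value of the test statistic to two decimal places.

2.78

Let group 1 = condition 1, group 2 = condition 2. H0: μ_1 = μ_2; H1: μ_1 ≠ μ_2 (Welch's two-sample t-test, two-sided).
t = (x̄_1 − x̄_2)/√(s_1²/n_1 + s_2²/n_2) = (332 − 187)/√(81²/17 + 193²/16) = 2.78
Welch–Satterthwaite df ≈ 19.87
Two-sided p-value ≈ 0.012
Since p ≈ 0.012 < α = 0.05, reject H0; the evidence is statistically significant.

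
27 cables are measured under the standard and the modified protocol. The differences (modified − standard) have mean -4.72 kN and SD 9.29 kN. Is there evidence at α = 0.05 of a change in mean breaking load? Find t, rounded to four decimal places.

H0: μ_d = 0; H1: μ_d ≠ 0 (paired t-test on the differences, two-sided).
t = d̄/(s_d/√n) = -4.72/(9.29/√27) = -2.6400
df = n − 1 = 26
Two-sided p-value ≈ 0.014
Since p ≈ 0.014 < α = 0.05, reject H0; the evidence is statistically significant.

-2.6400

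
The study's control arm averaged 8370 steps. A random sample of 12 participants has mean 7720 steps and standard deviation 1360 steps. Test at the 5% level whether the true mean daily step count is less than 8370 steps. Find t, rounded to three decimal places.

-1.656

H0: μ = 8370; H1: μ < 8370 (one-sample t-test, left-tailed).
t = (x̄ − μ₀)/(s/√n) = (7720 − 8370)/(1360/√12) = -1.656
df = n − 1 = 11
p-value = P(T ≤ -1.656) ≈ 0.0630
Since p ≈ 0.0630 > α = 0.05, fail to reject H0; the data do not provide sufficient evidence against H0.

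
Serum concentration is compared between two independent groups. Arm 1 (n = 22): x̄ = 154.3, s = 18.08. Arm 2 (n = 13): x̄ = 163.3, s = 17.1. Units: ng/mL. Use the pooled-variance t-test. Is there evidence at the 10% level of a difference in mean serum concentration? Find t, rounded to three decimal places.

Let group 1 = arm 1, group 2 = arm 2. H0: μ_1 = μ_2; H1: μ_1 ≠ μ_2 (two-sample pooled-variance t-test, two-sided).
s_p² = [(22−1)·18.08² + (13−1)·17.1²]/(22+13−2) = 314.35
t = (154.3 − 163.3)/√[314.35·(1/22 + 1/13)] = -1.451
df = n₁ + n₂ − 2 = 33
Two-sided p-value ≈ 0.156
Since p ≈ 0.156 > α = 0.1, fail to reject H0; the evidence is not statistically significant.

-1.451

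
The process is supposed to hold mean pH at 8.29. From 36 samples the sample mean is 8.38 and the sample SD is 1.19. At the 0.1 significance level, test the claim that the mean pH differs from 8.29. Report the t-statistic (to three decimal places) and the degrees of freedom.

t = 0.454, df = 35

H0: μ = 8.29; H1: μ ≠ 8.29 (one-sample t-test, two-sided).
t = (x̄ − μ₀)/(s/√n) = (8.38 − 8.29)/(1.19/√36) = 0.454
df = n − 1 = 35
Two-sided p-value ≈ 0.6528
Since p ≈ 0.6528 > α = 0.1, fail to reject H0; the data do not provide sufficient evidence against H0.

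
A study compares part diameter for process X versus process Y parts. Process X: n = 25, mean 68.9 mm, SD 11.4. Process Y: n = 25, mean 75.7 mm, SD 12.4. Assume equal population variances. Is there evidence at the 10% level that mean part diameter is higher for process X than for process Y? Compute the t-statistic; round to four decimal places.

Let group 1 = process X, group 2 = process Y. H0: μ_1 = μ_2; H1: μ_1 > μ_2 (two-sample pooled-variance t-test, right-tailed).
s_p² = [(25−1)·11.4² + (25−1)·12.4²]/(25+25−2) = 141.86
t = (68.9 − 75.7)/√[141.86·(1/25 + 1/25)] = -2.0185
df = n₁ + n₂ − 2 = 48
p-value = P(T ≥ -2.0185) ≈ 0.975
Since p ≈ 0.975 > α = 0.1, fail to reject H0; the evidence is not statistically significant.

-2.0185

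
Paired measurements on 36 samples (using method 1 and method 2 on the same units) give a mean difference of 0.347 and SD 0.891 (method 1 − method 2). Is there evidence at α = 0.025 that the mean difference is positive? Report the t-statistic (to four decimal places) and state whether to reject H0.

t = 2.3367; reject H0

H0: μ_d = 0; H1: μ_d > 0 (paired t-test on the differences, right-tailed).
t = d̄/(s_d/√n) = 0.347/(0.891/√36) = 2.3367
df = n − 1 = 35
p-value = P(T ≥ 2.3367) ≈ 0.013
Since p ≈ 0.013 < α = 0.025, reject H0; the evidence is statistically significant.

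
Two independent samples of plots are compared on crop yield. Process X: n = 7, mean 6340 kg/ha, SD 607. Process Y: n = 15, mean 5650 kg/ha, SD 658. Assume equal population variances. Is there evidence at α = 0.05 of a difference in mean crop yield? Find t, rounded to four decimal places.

Let group 1 = process X, group 2 = process Y. H0: μ_1 = μ_2; H1: μ_1 ≠ μ_2 (two-sample pooled-variance t-test, two-sided).
s_p² = [(7−1)·607² + (15−1)·658²]/(7+15−2) = 413610
t = (6340 − 5650)/√[413610·(1/7 + 1/15)] = 2.3439
df = n₁ + n₂ − 2 = 20
Two-sided p-value ≈ 0.030
Since p ≈ 0.030 < α = 0.05, reject H0; the data support H1.

2.3439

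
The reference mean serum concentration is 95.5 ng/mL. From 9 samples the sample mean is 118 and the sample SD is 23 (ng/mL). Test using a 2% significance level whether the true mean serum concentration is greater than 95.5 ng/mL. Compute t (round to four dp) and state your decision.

t = 2.9348; reject H0

H0: μ = 95.5; H1: μ > 95.5 (one-sample t-test, right-tailed).
t = (x̄ − μ₀)/(s/√n) = (118 − 95.5)/(23/√9) = 2.9348
df = n − 1 = 8
p-value = P(T ≥ 2.9348) ≈ 0.009
Since p ≈ 0.009 < α = 0.02, reject H0; the evidence is statistically significant.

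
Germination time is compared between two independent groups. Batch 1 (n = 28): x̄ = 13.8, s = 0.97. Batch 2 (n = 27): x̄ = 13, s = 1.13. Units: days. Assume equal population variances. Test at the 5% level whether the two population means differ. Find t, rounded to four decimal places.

Let group 1 = batch 1, group 2 = batch 2. H0: μ_1 = μ_2; H1: μ_1 ≠ μ_2 (two-sample pooled-variance t-test, two-sided).
s_p² = [(28−1)·0.97² + (27−1)·1.13²]/(28+27−2) = 1.10573
t = (13.8 − 13)/√[1.10573·(1/28 + 1/27)] = 2.8206
df = n₁ + n₂ − 2 = 53
Two-sided p-value ≈ 0.007
Since p ≈ 0.007 < α = 0.05, reject H0; the data support H1.

2.8206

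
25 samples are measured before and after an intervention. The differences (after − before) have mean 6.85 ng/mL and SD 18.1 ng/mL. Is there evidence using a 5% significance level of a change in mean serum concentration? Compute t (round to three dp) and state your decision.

t = 1.892; fail to reject H0

H0: μ_d = 0; H1: μ_d ≠ 0 (paired t-test on the differences, two-sided).
t = d̄/(s_d/√n) = 6.85/(18.1/√25) = 1.892
df = n − 1 = 24
Two-sided p-value ≈ 0.071
Since p ≈ 0.071 > α = 0.05, fail to reject H0; the evidence is not statistically significant.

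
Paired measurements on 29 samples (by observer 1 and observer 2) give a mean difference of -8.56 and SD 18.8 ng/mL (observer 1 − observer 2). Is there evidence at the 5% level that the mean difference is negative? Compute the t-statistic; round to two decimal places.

-2.45

H0: μ_d = 0; H1: μ_d < 0 (paired t-test on the differences, left-tailed).
t = d̄/(s_d/√n) = -8.56/(18.8/√29) = -2.45
df = n − 1 = 28
p-value = P(T ≤ -2.45) ≈ 0.0104
Since p ≈ 0.0104 < α = 0.05, reject H0; the data support H1.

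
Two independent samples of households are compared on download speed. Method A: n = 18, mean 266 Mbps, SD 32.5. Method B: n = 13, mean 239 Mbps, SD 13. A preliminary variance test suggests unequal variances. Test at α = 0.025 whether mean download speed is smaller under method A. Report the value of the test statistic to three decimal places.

Let group 1 = method A, group 2 = method B. H0: μ_1 = μ_2; H1: μ_1 < μ_2 (Welch's two-sample t-test, left-tailed).
t = (x̄_1 − x̄_2)/√(s_1²/n_1 + s_2²/n_2) = (266 − 239)/√(32.5²/18 + 13²/13) = 3.189
Welch–Satterthwaite df ≈ 23.72
p-value = P(T ≤ 3.189) ≈ 0.9980
Since p ≈ 0.9980 > α = 0.025, fail to reject H0; the data do not provide sufficient evidence against H0.

3.189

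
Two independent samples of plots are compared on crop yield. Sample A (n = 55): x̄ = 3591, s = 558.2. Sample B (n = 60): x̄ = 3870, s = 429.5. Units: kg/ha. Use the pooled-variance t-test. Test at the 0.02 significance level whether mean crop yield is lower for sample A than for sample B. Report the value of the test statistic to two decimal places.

-3.02

Let group 1 = sample A, group 2 = sample B. H0: μ_1 = μ_2; H1: μ_1 < μ_2 (two-sample pooled-variance t-test, left-tailed).
s_p² = [(55−1)·558.2² + (60−1)·429.5²]/(55+60−2) = 245216
t = (3591 − 3870)/√[245216·(1/55 + 1/60)] = -3.02
df = n₁ + n₂ − 2 = 113
p-value = P(T ≤ -3.02) ≈ 0.002
Since p ≈ 0.002 < α = 0.02, reject H0; the evidence is statistically significant.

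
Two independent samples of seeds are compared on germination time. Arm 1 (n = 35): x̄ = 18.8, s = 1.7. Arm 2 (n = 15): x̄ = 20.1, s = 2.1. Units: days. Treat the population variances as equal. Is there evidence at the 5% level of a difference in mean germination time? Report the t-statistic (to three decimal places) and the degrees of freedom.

Let group 1 = arm 1, group 2 = arm 2. H0: μ_1 = μ_2; H1: μ_1 ≠ μ_2 (two-sample pooled-variance t-test, two-sided).
s_p² = [(35−1)·1.7² + (15−1)·2.1²]/(35+15−2) = 3.33333
t = (18.8 − 20.1)/√[3.33333·(1/35 + 1/15)] = -2.307
df = n₁ + n₂ − 2 = 48
Two-sided p-value ≈ 0.025
Since p ≈ 0.025 < α = 0.05, reject H0; the data support H1.

t = -2.307, df = 48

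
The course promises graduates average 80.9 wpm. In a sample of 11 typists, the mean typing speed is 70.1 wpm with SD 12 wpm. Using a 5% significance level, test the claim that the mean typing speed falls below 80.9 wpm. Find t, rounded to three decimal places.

H0: μ = 80.9; H1: μ < 80.9 (one-sample t-test, left-tailed).
t = (x̄ − μ₀)/(s/√n) = (70.1 − 80.9)/(12/√11) = -2.985
df = n − 1 = 10
p-value = P(T ≤ -2.985) ≈ 0.0068
Since p ≈ 0.0068 < α = 0.05, reject H0; the evidence is statistically significant.

-2.985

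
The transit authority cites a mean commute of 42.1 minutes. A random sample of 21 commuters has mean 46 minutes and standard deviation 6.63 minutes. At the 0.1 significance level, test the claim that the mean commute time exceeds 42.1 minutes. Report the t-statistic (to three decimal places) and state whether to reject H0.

H0: μ = 42.1; H1: μ > 42.1 (one-sample t-test, right-tailed).
t = (x̄ − μ₀)/(s/√n) = (46 − 42.1)/(6.63/√21) = 2.696
df = n − 1 = 20
p-value = P(T ≥ 2.696) ≈ 0.007
Since p ≈ 0.007 < α = 0.1, reject H0; the data support H1.

t = 2.696; reject H0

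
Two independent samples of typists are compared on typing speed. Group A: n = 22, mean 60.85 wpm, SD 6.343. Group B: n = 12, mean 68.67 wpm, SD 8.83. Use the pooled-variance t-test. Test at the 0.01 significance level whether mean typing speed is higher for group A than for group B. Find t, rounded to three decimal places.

-2.987

Let group 1 = group A, group 2 = group B. H0: μ_1 = μ_2; H1: μ_1 > μ_2 (two-sample pooled-variance t-test, right-tailed).
s_p² = [(22−1)·6.343² + (12−1)·8.83²]/(22+12−2) = 53.2051
t = (60.85 − 68.67)/√[53.2051·(1/22 + 1/12)] = -2.987
df = n₁ + n₂ − 2 = 32
p-value = P(T ≥ -2.987) ≈ 0.9973
Since p ≈ 0.9973 > α = 0.01, fail to reject H0; the data do not provide sufficient evidence against H0.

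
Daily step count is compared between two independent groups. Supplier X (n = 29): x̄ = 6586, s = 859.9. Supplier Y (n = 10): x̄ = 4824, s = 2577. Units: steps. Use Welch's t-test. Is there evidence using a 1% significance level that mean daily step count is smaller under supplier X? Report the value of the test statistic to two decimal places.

Let group 1 = supplier X, group 2 = supplier Y. H0: μ_1 = μ_2; H1: μ_1 < μ_2 (Welch's two-sample t-test, left-tailed).
t = (x̄_1 − x̄_2)/√(s_1²/n_1 + s_2²/n_2) = (6586 − 4824)/√(859.9²/29 + 2577²/10) = 2.12
Welch–Satterthwaite df ≈ 9.70
p-value = P(T ≤ 2.12) ≈ 0.9697
Since p ≈ 0.9697 > α = 0.01, fail to reject H0; the data do not provide sufficient evidence against H0.

2.12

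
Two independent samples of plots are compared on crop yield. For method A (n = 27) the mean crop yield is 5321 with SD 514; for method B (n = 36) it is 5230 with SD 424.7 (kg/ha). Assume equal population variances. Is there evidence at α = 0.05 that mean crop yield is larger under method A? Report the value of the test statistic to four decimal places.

Let group 1 = method A, group 2 = method B. H0: μ_1 = μ_2; H1: μ_1 > μ_2 (two-sample pooled-variance t-test, right-tailed).
s_p² = [(27−1)·514² + (36−1)·424.7²]/(27+36−2) = 216099
t = (5321 − 5230)/√[216099·(1/27 + 1/36)] = 0.7689
df = n₁ + n₂ − 2 = 61
p-value = P(T ≥ 0.7689) ≈ 0.2225
Since p ≈ 0.2225 > α = 0.05, fail to reject H0; the evidence is not statistically significant.

0.7689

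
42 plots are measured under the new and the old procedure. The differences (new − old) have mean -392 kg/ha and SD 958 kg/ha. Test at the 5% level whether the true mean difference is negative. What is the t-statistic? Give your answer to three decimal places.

H0: μ_d = 0; H1: μ_d < 0 (paired t-test on the differences, left-tailed).
t = d̄/(s_d/√n) = -392/(958/√42) = -2.652
df = n − 1 = 41
p-value = P(T ≤ -2.652) ≈ 0.0057
Since p ≈ 0.0057 < α = 0.05, reject H0; the evidence is statistically significant.

-2.652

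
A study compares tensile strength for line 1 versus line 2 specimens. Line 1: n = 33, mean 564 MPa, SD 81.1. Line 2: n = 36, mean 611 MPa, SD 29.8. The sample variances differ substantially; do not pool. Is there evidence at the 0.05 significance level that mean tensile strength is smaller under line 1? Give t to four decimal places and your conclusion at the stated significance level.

Let group 1 = line 1, group 2 = line 2. H0: μ_1 = μ_2; H1: μ_1 < μ_2 (Welch's two-sample t-test, left-tailed).
t = (x̄_1 − x̄_2)/√(s_1²/n_1 + s_2²/n_2) = (564 − 611)/√(81.1²/33 + 29.8²/36) = -3.1405
Welch–Satterthwaite df ≈ 39.85
p-value = P(T ≤ -3.1405) ≈ 0.002
Since p ≈ 0.002 < α = 0.05, reject H0; the data support H1.

t = -3.1405; reject H0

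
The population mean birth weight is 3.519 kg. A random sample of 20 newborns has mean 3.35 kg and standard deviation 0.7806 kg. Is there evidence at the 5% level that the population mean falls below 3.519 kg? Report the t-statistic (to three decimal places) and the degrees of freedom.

H0: μ = 3.519; H1: μ < 3.519 (one-sample t-test, left-tailed).
t = (x̄ − μ₀)/(s/√n) = (3.35 − 3.519)/(0.7806/√20) = -0.968
df = n − 1 = 19
p-value = P(T ≤ -0.968) ≈ 0.173
Since p ≈ 0.173 > α = 0.05, fail to reject H0; the data do not provide sufficient evidence against H0.

t = -0.968, df = 19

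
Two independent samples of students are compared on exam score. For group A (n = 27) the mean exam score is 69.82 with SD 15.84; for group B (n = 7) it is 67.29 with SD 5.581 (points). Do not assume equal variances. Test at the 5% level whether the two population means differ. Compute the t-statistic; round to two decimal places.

0.68

Let group 1 = group A, group 2 = group B. H0: μ_1 = μ_2; H1: μ_1 ≠ μ_2 (Welch's two-sample t-test, two-sided).
t = (x̄_1 − x̄_2)/√(s_1²/n_1 + s_2²/n_2) = (69.82 − 67.29)/√(15.84²/27 + 5.581²/7) = 0.68
Welch–Satterthwaite df ≈ 28.52
Two-sided p-value ≈ 0.5004
Since p ≈ 0.5004 > α = 0.05, fail to reject H0; the evidence is not statistically significant.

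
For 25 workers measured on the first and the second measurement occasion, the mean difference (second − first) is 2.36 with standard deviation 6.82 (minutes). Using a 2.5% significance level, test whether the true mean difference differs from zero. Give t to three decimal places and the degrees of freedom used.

t = 1.730, df = 24

H0: μ_d = 0; H1: μ_d ≠ 0 (paired t-test on the differences, two-sided).
t = d̄/(s_d/√n) = 2.36/(6.82/√25) = 1.730
df = n − 1 = 24
Two-sided p-value ≈ 0.096
Since p ≈ 0.096 > α = 0.025, fail to reject H0; the evidence is not statistically significant.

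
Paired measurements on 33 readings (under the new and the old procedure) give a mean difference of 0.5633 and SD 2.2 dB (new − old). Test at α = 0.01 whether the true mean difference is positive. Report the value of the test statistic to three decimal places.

H0: μ_d = 0; H1: μ_d > 0 (paired t-test on the differences, right-tailed).
t = d̄/(s_d/√n) = 0.5633/(2.2/√33) = 1.471
df = n − 1 = 32
p-value = P(T ≥ 1.471) ≈ 0.0755
Since p ≈ 0.0755 > α = 0.01, fail to reject H0; the data do not provide sufficient evidence against H0.

1.471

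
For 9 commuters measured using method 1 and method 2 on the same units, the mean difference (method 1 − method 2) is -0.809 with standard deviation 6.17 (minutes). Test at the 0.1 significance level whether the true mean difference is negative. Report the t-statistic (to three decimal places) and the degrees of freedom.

H0: μ_d = 0; H1: μ_d < 0 (paired t-test on the differences, left-tailed).
t = d̄/(s_d/√n) = -0.809/(6.17/√9) = -0.393
df = n − 1 = 8
p-value = P(T ≤ -0.393) ≈ 0.352
Since p ≈ 0.352 > α = 0.1, fail to reject H0; the evidence is not statistically significant.

t = -0.393, df = 8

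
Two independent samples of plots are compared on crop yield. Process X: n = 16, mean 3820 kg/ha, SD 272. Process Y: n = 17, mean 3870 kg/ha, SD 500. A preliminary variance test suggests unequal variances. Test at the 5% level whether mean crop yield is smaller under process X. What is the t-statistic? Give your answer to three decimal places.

-0.360

Let group 1 = process X, group 2 = process Y. H0: μ_1 = μ_2; H1: μ_1 < μ_2 (Welch's two-sample t-test, left-tailed).
t = (x̄_1 − x̄_2)/√(s_1²/n_1 + s_2²/n_2) = (3820 − 3870)/√(272²/16 + 500²/17) = -0.360
Welch–Satterthwaite df ≈ 25.01
p-value = P(T ≤ -0.360) ≈ 0.3611
Since p ≈ 0.3611 > α = 0.05, fail to reject H0; the data do not provide sufficient evidence against H0.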